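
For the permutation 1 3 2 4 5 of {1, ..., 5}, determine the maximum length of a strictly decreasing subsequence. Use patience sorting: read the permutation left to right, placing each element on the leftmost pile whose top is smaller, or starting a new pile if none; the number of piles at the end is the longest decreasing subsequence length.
2

1: new pile. tops = [1]
3: onto pile 1 (replacing 1). tops = [3]
2: new pile. tops = [3, 2]
4: onto pile 1 (replacing 3). tops = [4, 2]
5: onto pile 1 (replacing 4). tops = [5, 2]

2 piles, so the longest decreasing subsequence has length 2.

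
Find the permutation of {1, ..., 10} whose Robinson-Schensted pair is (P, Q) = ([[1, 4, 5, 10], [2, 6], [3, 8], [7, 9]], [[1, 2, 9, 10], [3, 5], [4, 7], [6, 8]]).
7 9 3 2 8 1 6 4 5 10

Reverse the RSK construction: for i from n down to 1, find the cell of Q containing i, remove the entry at that cell from P, and reverse-bump it up through P; the value ejected from row 1 is w(i).

Step i=10: Q has 10 at row 1, column 4; remove that cell from P, ejecting 10. So w(10) = 10. P is now [[1, 4, 5], [2, 6], [3, 8], [7, 9]].
Step i=9: Q has 9 at row 1, column 3; remove that cell from P, ejecting 5. So w(9) = 5. P is now [[1, 4], [2, 6], [3, 8], [7, 9]].
Step i=8: Q has 8 at row 4, column 2; remove 9 from row 4 of P and reverse-bump: 9 enters row 3 and ejects 8; 8 enters row 2 and ejects 6; 6 enters row 1 and ejects 4. So w(8) = 4. P is now [[1, 6], [2, 8], [3, 9], [7]].
Step i=7: Q has 7 at row 3, column 2; remove 9 from row 3 of P and reverse-bump: 9 enters row 2 and ejects 8; 8 enters row 1 and ejects 6. So w(7) = 6. P is now [[1, 8], [2, 9], [3], [7]].
Step i=6: Q has 6 at row 4, column 1; remove 7 from row 4 of P and reverse-bump: 7 enters row 3 and ejects 3; 3 enters row 2 and ejects 2; 2 enters row 1 and ejects 1. So w(6) = 1. P is now [[2, 8], [3, 9], [7]].
Step i=5: Q has 5 at row 2, column 2; remove 9 from row 2 of P and reverse-bump: 9 enters row 1 and ejects 8. So w(5) = 8. P is now [[2, 9], [3], [7]].
Step i=4: Q has 4 at row 3, column 1; remove 7 from row 3 of P and reverse-bump: 7 enters row 2 and ejects 3; 3 enters row 1 and ejects 2. So w(4) = 2. P is now [[3, 9], [7]].
Step i=3: Q has 3 at row 2, column 1; remove 7 from row 2 of P and reverse-bump: 7 enters row 1 and ejects 3. So w(3) = 3. P is now [[7, 9]].
Step i=2: Q has 2 at row 1, column 2; remove that cell from P, ejecting 9. So w(2) = 9. P is now [[7]].
Step i=1: Q has 1 at row 1, column 1; remove that cell from P, ejecting 7. So w(1) = 7. P is now [].

So w = 7 9 3 2 8 1 6 4 5 10.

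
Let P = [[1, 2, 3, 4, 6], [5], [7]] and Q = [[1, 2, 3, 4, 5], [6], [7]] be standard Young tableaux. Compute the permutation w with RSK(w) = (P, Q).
Reverse RSK: for i = n, n-1, ..., 1, locate i in Q, remove the corresponding corner cell from P, and reverse-bump its entry up through P; the value ejected from row 1 is w(i).

So w = 1 2 3 5 7 6 4.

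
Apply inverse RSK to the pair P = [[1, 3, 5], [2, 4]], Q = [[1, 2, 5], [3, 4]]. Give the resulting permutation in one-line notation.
2 4 1 3 5

Reverse the RSK construction: for i from n down to 1, find the cell of Q containing i, remove the entry at that cell from P, and reverse-bump it up through P; the value ejected from row 1 is w(i).

Step i=5: Q has 5 at row 1, column 3; remove that cell from P, ejecting 5. So w(5) = 5. P is now [[1, 3], [2, 4]].
Step i=4: Q has 4 at row 2, column 2; remove 4 from row 2 of P and reverse-bump: 4 enters row 1 and ejects 3. So w(4) = 3. P is now [[1, 4], [2]].
Step i=3: Q has 3 at row 2, column 1; remove 2 from row 2 of P and reverse-bump: 2 enters row 1 and ejects 1. So w(3) = 1. P is now [[2, 4]].
Step i=2: Q has 2 at row 1, column 2; remove that cell from P, ejecting 4. So w(2) = 4. P is now [[2]].
Step i=1: Q has 1 at row 1, column 1; remove that cell from P, ejecting 2. So w(1) = 2. P is now [].

So w = 2 4 1 3 5.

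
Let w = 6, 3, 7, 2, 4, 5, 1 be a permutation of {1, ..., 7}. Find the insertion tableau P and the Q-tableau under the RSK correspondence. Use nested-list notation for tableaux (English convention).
P = [[1, 4, 5], [2, 7], [3], [6]], Q = [[1, 3, 6], [2, 5], [4], [7]]

Insert each entry of the permutation into P by Schensted row insertion, recording in Q the position of each new cell.

Insert 6: appended to row 1. P = [[6]], Q = [[1]].
Insert 3: 3 bumps 6 from row 1; 6 starts row 2. P = [[3], [6]], Q = [[1], [2]].
Insert 7: appended to row 1. P = [[3, 7], [6]], Q = [[1, 3], [2]].
Insert 2: 2 bumps 3 from row 1; 3 bumps 6 from row 2; 6 starts row 3. P = [[2, 7], [3], [6]], Q = [[1, 3], [2], [4]].
Insert 4: 4 bumps 7 from row 1; 7 appends to row 2. P = [[2, 4], [3, 7], [6]], Q = [[1, 3], [2, 5], [4]].
Insert 5: appended to row 1. P = [[2, 4, 5], [3, 7], [6]], Q = [[1, 3, 6], [2, 5], [4]].
Insert 1: 1 bumps 2 from row 1; 2 bumps 3 from row 2; 3 bumps 6 from row 3; 6 starts row 4. P = [[1, 4, 5], [2, 7], [3], [6]], Q = [[1, 3, 6], [2, 5], [4], [7]].

So P = [[1, 4, 5], [2, 7], [3], [6]], Q = [[1, 3, 6], [2, 5], [4], [7]].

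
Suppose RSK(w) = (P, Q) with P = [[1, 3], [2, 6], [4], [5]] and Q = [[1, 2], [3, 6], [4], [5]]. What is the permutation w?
Reverse the RSK construction: for i from n down to 1, find the cell of Q containing i, remove the entry at that cell from P, and reverse-bump it up through P; the value ejected from row 1 is w(i).

Step i=6: Q has 6 at row 2, column 2; remove 6 from row 2 of P and reverse-bump: 6 enters row 1 and ejects 3. So w(6) = 3. P is now [[1, 6], [2], [4], [5]].
Step i=5: Q has 5 at row 4, column 1; remove 5 from row 4 of P and reverse-bump: 5 enters row 3 and ejects 4; 4 enters row 2 and ejects 2; 2 enters row 1 and ejects 1. So w(5) = 1. P is now [[2, 6], [4], [5]].
Step i=4: Q has 4 at row 3, column 1; remove 5 from row 3 of P and reverse-bump: 5 enters row 2 and ejects 4; 4 enters row 1 and ejects 2. So w(4) = 2. P is now [[4, 6], [5]].
Step i=3: Q has 3 at row 2, column 1; remove 5 from row 2 of P and reverse-bump: 5 enters row 1 and ejects 4. So w(3) = 4. P is now [[5, 6]].
Step i=2: Q has 2 at row 1, column 2; remove that cell from P, ejecting 6. So w(2) = 6. P is now [[5]].
Step i=1: Q has 1 at row 1, column 1; remove that cell from P, ejecting 5. So w(1) = 5. P is now [].

So w = 5 6 4 2 1 3.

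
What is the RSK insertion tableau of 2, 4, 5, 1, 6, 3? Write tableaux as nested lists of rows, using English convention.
P = [[1, 3, 5, 6], [2, 4]]

Insert 2: appended to row 1. P = [[2]].
Insert 4: appended to row 1. P = [[2, 4]].
Insert 5: appended to row 1. P = [[2, 4, 5]].
Insert 1: 1 bumps 2 from row 1; 2 starts row 2. P = [[1, 4, 5], [2]].
Insert 6: appended to row 1. P = [[1, 4, 5, 6], [2]].
Insert 3: 3 bumps 4 from row 1; 4 appends to row 2. P = [[1, 3, 5, 6], [2, 4]].

So P = [[1, 3, 5, 6], [2, 4]].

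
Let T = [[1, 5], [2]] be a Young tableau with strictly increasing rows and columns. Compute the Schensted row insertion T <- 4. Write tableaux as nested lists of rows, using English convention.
[[1, 4], [2, 5]]

In row 1, 4 replaces 5 (the leftmost entry greater than 4); 5 is bumped to row 2. 5 is appended to row 2. The new tableau is [[1, 4], [2, 5]].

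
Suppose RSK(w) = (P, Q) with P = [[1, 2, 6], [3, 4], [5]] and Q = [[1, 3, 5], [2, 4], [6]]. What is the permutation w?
3 1 5 4 6 2

Reverse the RSK construction: for i from n down to 1, find the cell of Q containing i, remove the entry at that cell from P, and reverse-bump it up through P; the value ejected from row 1 is w(i).

Step i=6: Q has 6 at row 3, column 1; remove 5 from row 3 of P and reverse-bump: 5 enters row 2 and ejects 4; 4 enters row 1 and ejects 2. So w(6) = 2. P is now [[1, 4, 6], [3, 5]].
Step i=5: Q has 5 at row 1, column 3; remove that cell from P, ejecting 6. So w(5) = 6. P is now [[1, 4], [3, 5]].
Step i=4: Q has 4 at row 2, column 2; remove 5 from row 2 of P and reverse-bump: 5 enters row 1 and ejects 4. So w(4) = 4. P is now [[1, 5], [3]].
Step i=3: Q has 3 at row 1, column 2; remove that cell from P, ejecting 5. So w(3) = 5. P is now [[1], [3]].
Step i=2: Q has 2 at row 2, column 1; remove 3 from row 2 of P and reverse-bump: 3 enters row 1 and ejects 1. So w(2) = 1. P is now [[3]].
Step i=1: Q has 1 at row 1, column 1; remove that cell from P, ejecting 3. So w(1) = 3. P is now [].

So w = 3 1 5 4 6 2.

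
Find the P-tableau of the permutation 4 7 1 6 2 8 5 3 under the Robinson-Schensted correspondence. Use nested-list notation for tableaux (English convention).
P = [[1, 2, 3], [4, 5, 8], [6], [7]]

Insert 4: appended to row 1. P = [[4]].
Insert 7: appended to row 1. P = [[4, 7]].
Insert 1: 1 bumps 4 from row 1; 4 starts row 2. P = [[1, 7], [4]].
Insert 6: 6 bumps 7 from row 1; 7 appends to row 2. P = [[1, 6], [4, 7]].
Insert 2: 2 bumps 6 from row 1; 6 bumps 7 from row 2; 7 starts row 3. P = [[1, 2], [4, 6], [7]].
Insert 8: appended to row 1. P = [[1, 2, 8], [4, 6], [7]].
Insert 5: 5 bumps 8 from row 1; 8 appends to row 2. P = [[1, 2, 5], [4, 6, 8], [7]].
Insert 3: 3 bumps 5 from row 1; 5 bumps 6 from row 2; 6 bumps 7 from row 3; 7 starts row 4. P = [[1, 2, 3], [4, 5, 8], [6], [7]].

So P = [[1, 2, 3], [4, 5, 8], [6], [7]].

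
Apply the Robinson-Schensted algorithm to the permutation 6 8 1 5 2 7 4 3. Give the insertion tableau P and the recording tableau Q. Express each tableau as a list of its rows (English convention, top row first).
Insert each entry of the permutation into P by Schensted row insertion, recording in Q the position of each new cell.

Insert 6: appended to row 1. P = [[6]], Q = [[1]].
Insert 8: appended to row 1. P = [[6, 8]], Q = [[1, 2]].
Insert 1: 1 bumps 6 from row 1; 6 starts row 2. P = [[1, 8], [6]], Q = [[1, 2], [3]].
Insert 5: 5 bumps 8 from row 1; 8 appends to row 2. P = [[1, 5], [6, 8]], Q = [[1, 2], [3, 4]].
Insert 2: 2 bumps 5 from row 1; 5 bumps 6 from row 2; 6 starts row 3. P = [[1, 2], [5, 8], [6]], Q = [[1, 2], [3, 4], [5]].
Insert 7: appended to row 1. P = [[1, 2, 7], [5, 8], [6]], Q = [[1, 2, 6], [3, 4], [5]].
Insert 4: 4 bumps 7 from row 1; 7 bumps 8 from row 2; 8 appends to row 3. P = [[1, 2, 4], [5, 7], [6, 8]], Q = [[1, 2, 6], [3, 4], [5, 7]].
Insert 3: 3 bumps 4 from row 1; 4 bumps 5 from row 2; 5 bumps 6 from row 3; 6 starts row 4. P = [[1, 2, 3], [4, 7], [5, 8], [6]], Q = [[1, 2, 6], [3, 4], [5, 7], [8]].

So P = [[1, 2, 3], [4, 7], [5, 8], [6]], Q = [[1, 2, 6], [3, 4], [5, 7], [8]].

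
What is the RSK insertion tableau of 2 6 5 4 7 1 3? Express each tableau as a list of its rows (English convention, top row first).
P = [[1, 3, 7], [2, 4], [5], [6]]

After inserting 2: P = [[2]].
After inserting 6: P = [[2, 6]].
After inserting 5: P = [[2, 5], [6]].
After inserting 4: P = [[2, 4], [5], [6]].
After inserting 7: P = [[2, 4, 7], [5], [6]].
After inserting 1: P = [[1, 4, 7], [2], [5], [6]].
After inserting 3: P = [[1, 3, 7], [2, 4], [5], [6]].

So P = [[1, 3, 7], [2, 4], [5], [6]].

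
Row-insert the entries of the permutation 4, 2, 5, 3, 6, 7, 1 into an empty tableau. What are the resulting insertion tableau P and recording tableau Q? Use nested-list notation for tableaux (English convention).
P = [[1, 3, 6, 7], [2, 5], [4]], Q = [[1, 3, 5, 6], [2, 4], [7]]

Insert each entry of the permutation into P by Schensted row insertion, recording in Q the position of each new cell.

Insert 4: appended to row 1. P = [[4]].
Insert 2: 2 bumps 4 from row 1; 4 starts row 2. P = [[2], [4]].
Insert 5: appended to row 1. P = [[2, 5], [4]].
Insert 3: 3 bumps 5 from row 1; 5 appends to row 2. P = [[2, 3], [4, 5]].
Insert 6: appended to row 1. P = [[2, 3, 6], [4, 5]].
Insert 7: appended to row 1. P = [[2, 3, 6, 7], [4, 5]].
Insert 1: 1 bumps 2 from row 1; 2 bumps 4 from row 2; 4 starts row 3. P = [[1, 3, 6, 7], [2, 5], [4]].

So P = [[1, 3, 6, 7], [2, 5], [4]], Q = [[1, 3, 5, 6], [2, 4], [7]].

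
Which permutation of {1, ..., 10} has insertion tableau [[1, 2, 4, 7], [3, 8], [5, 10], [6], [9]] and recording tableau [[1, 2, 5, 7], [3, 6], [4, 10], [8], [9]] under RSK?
1 9 6 3 10 5 8 4 2 7

Reverse the RSK construction: for i from n down to 1, find the cell of Q containing i, remove the entry at that cell from P, and reverse-bump it up through P; the value ejected from row 1 is w(i).

Step i=10: Q has 10 at row 3, column 2; remove 10 from row 3 of P and reverse-bump: 10 enters row 2 and ejects 8; 8 enters row 1 and ejects 7. So w(10) = 7. P is now [[1, 2, 4, 8], [3, 10], [5], [6], [9]].
Step i=9: Q has 9 at row 5, column 1; remove 9 from row 5 of P and reverse-bump: 9 enters row 4 and ejects 6; 6 enters row 3 and ejects 5; 5 enters row 2 and ejects 3; 3 enters row 1 and ejects 2. So w(9) = 2. P is now [[1, 3, 4, 8], [5, 10], [6], [9]].
Step i=8: Q has 8 at row 4, column 1; remove 9 from row 4 of P and reverse-bump: 9 enters row 3 and ejects 6; 6 enters row 2 and ejects 5; 5 enters row 1 and ejects 4. So w(8) = 4. P is now [[1, 3, 5, 8], [6, 10], [9]].
Step i=7: Q has 7 at row 1, column 4; remove that cell from P, ejecting 8. So w(7) = 8. P is now [[1, 3, 5], [6, 10], [9]].
Step i=6: Q has 6 at row 2, column 2; remove 10 from row 2 of P and reverse-bump: 10 enters row 1 and ejects 5. So w(6) = 5. P is now [[1, 3, 10], [6], [9]].
Step i=5: Q has 5 at row 1, column 3; remove that cell from P, ejecting 10. So w(5) = 10. P is now [[1, 3], [6], [9]].
Step i=4: Q has 4 at row 3, column 1; remove 9 from row 3 of P and reverse-bump: 9 enters row 2 and ejects 6; 6 enters row 1 and ejects 3. So w(4) = 3. P is now [[1, 6], [9]].
Step i=3: Q has 3 at row 2, column 1; remove 9 from row 2 of P and reverse-bump: 9 enters row 1 and ejects 6. So w(3) = 6. P is now [[1, 9]].
Step i=2: Q has 2 at row 1, column 2; remove that cell from P, ejecting 9. So w(2) = 9. P is now [[1]].
Step i=1: Q has 1 at row 1, column 1; remove that cell from P, ejecting 1. So w(1) = 1. P is now [].

So w = 1 9 6 3 10 5 8 4 2 7.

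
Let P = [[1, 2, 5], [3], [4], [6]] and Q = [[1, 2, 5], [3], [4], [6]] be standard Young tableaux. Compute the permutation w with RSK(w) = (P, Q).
1 6 4 3 5 2

Reverse RSK: for i = n, n-1, ..., 1, locate i in Q, remove the corresponding corner cell from P, and reverse-bump its entry up through P; the value ejected from row 1 is w(i).

So w = 1 6 4 3 5 2.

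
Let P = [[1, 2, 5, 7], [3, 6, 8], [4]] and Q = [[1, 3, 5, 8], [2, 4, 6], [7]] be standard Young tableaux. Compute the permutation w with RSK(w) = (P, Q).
4 1 6 3 8 5 2 7

Reverse the RSK construction: for i from n down to 1, find the cell of Q containing i, remove the entry at that cell from P, and reverse-bump it up through P; the value ejected from row 1 is w(i).

Step i=8: Q has 8 at row 1, column 4; remove that cell from P, ejecting 7. So w(8) = 7. P is now [[1, 2, 5], [3, 6, 8], [4]].
Step i=7: Q has 7 at row 3, column 1; remove 4 from row 3 of P and reverse-bump: 4 enters row 2 and ejects 3; 3 enters row 1 and ejects 2. So w(7) = 2. P is now [[1, 3, 5], [4, 6, 8]].
Step i=6: Q has 6 at row 2, column 3; remove 8 from row 2 of P and reverse-bump: 8 enters row 1 and ejects 5. So w(6) = 5. P is now [[1, 3, 8], [4, 6]].
Step i=5: Q has 5 at row 1, column 3; remove that cell from P, ejecting 8. So w(5) = 8. P is now [[1, 3], [4, 6]].
Step i=4: Q has 4 at row 2, column 2; remove 6 from row 2 of P and reverse-bump: 6 enters row 1 and ejects 3. So w(4) = 3. P is now [[1, 6], [4]].
Step i=3: Q has 3 at row 1, column 2; remove that cell from P, ejecting 6. So w(3) = 6. P is now [[1], [4]].
Step i=2: Q has 2 at row 2, column 1; remove 4 from row 2 of P and reverse-bump: 4 enters row 1 and ejects 1. So w(2) = 1. P is now [[4]].
Step i=1: Q has 1 at row 1, column 1; remove that cell from P, ejecting 4. So w(1) = 4. P is now [].

So w = 4 1 6 3 8 5 2 7.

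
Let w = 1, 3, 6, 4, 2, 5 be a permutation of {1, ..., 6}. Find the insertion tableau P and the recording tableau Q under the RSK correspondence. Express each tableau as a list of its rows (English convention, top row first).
P = [[1, 2, 4, 5], [3], [6]], Q = [[1, 2, 3, 6], [4], [5]]

Insert each entry of the permutation into P by Schensted row insertion, recording in Q the position of each new cell.

After inserting 1: P = [[1]].
After inserting 3: P = [[1, 3]].
After inserting 6: P = [[1, 3, 6]].
After inserting 4: P = [[1, 3, 4], [6]].
After inserting 2: P = [[1, 2, 4], [3], [6]].
After inserting 5: P = [[1, 2, 4, 5], [3], [6]].

So P = [[1, 2, 4, 5], [3], [6]], Q = [[1, 2, 3, 6], [4], [5]].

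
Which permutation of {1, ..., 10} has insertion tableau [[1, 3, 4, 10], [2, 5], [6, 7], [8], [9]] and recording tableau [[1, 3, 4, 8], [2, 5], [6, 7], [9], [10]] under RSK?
Reverse the RSK construction: for i from n down to 1, find the cell of Q containing i, remove the entry at that cell from P, and reverse-bump it up through P; the value ejected from row 1 is w(i).

Step i=10: Q has 10 at row 5, column 1; remove 9 from row 5 of P and reverse-bump: 9 enters row 4 and ejects 8; 8 enters row 3 and ejects 7; 7 enters row 2 and ejects 5; 5 enters row 1 and ejects 4. So w(10) = 4. P is now [[1, 3, 5, 10], [2, 7], [6, 8], [9]].
Step i=9: Q has 9 at row 4, column 1; remove 9 from row 4 of P and reverse-bump: 9 enters row 3 and ejects 8; 8 enters row 2 and ejects 7; 7 enters row 1 and ejects 5. So w(9) = 5. P is now [[1, 3, 7, 10], [2, 8], [6, 9]].
Step i=8: Q has 8 at row 1, column 4; remove that cell from P, ejecting 10. So w(8) = 10. P is now [[1, 3, 7], [2, 8], [6, 9]].
Step i=7: Q has 7 at row 3, column 2; remove 9 from row 3 of P and reverse-bump: 9 enters row 2 and ejects 8; 8 enters row 1 and ejects 7. So w(7) = 7. P is now [[1, 3, 8], [2, 9], [6]].
Step i=6: Q has 6 at row 3, column 1; remove 6 from row 3 of P and reverse-bump: 6 enters row 2 and ejects 2; 2 enters row 1 and ejects 1. So w(6) = 1. P is now [[2, 3, 8], [6, 9]].
Step i=5: Q has 5 at row 2, column 2; remove 9 from row 2 of P and reverse-bump: 9 enters row 1 and ejects 8. So w(5) = 8. P is now [[2, 3, 9], [6]].
Step i=4: Q has 4 at row 1, column 3; remove that cell from P, ejecting 9. So w(4) = 9. P is now [[2, 3], [6]].
Step i=3: Q has 3 at row 1, column 2; remove that cell from P, ejecting 3. So w(3) = 3. P is now [[2], [6]].
Step i=2: Q has 2 at row 2, column 1; remove 6 from row 2 of P and reverse-bump: 6 enters row 1 and ejects 2. So w(2) = 2. P is now [[6]].
Step i=1: Q has 1 at row 1, column 1; remove that cell from P, ejecting 6. So w(1) = 6. P is now [].

So w = 6 2 3 9 8 1 7 10 5 4.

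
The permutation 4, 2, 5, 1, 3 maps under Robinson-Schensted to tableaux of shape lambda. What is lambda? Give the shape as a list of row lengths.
Row-insert each entry into an empty tableau.

After inserting 4: P = [[4]].
After inserting 2: P = [[2], [4]].
After inserting 5: P = [[2, 5], [4]].
After inserting 1: P = [[1, 5], [2], [4]].
After inserting 3: P = [[1, 3], [2, 5], [4]].

The final insertion tableau P = [[1, 3], [2, 5], [4]] has shape [2, 2, 1].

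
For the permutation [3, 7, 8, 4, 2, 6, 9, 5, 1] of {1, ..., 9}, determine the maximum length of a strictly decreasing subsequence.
4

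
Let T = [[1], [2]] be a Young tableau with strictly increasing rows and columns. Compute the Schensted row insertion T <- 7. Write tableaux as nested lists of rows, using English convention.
7 is larger than every entry of row 1, so it is appended to row 1. The new tableau is [[1, 7], [2]].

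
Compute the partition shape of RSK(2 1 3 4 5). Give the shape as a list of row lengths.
Row-insert each entry into an empty tableau.

After inserting 2: P = [[2]].
After inserting 1: P = [[1], [2]].
After inserting 3: P = [[1, 3], [2]].
After inserting 4: P = [[1, 3, 4], [2]].
After inserting 5: P = [[1, 3, 4, 5], [2]].

The final insertion tableau P = [[1, 3, 4, 5], [2]] has shape [4, 1].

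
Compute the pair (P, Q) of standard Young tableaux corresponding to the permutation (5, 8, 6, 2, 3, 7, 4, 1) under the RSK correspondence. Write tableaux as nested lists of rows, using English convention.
P = [[1, 3, 4], [2, 6, 7], [5], [8]], Q = [[1, 2, 6], [3, 5, 7], [4], [8]]

Insert each entry of the permutation into P by Schensted row insertion, recording in Q the position of each new cell.

Insert 5: appended to row 1. P = [[5]].
Insert 8: appended to row 1. P = [[5, 8]].
Insert 6: 6 bumps 8 from row 1; 8 starts row 2. P = [[5, 6], [8]].
Insert 2: 2 bumps 5 from row 1; 5 bumps 8 from row 2; 8 starts row 3. P = [[2, 6], [5], [8]].
Insert 3: 3 bumps 6 from row 1; 6 appends to row 2. P = [[2, 3], [5, 6], [8]].
Insert 7: appended to row 1. P = [[2, 3, 7], [5, 6], [8]].
Insert 4: 4 bumps 7 from row 1; 7 appends to row 2. P = [[2, 3, 4], [5, 6, 7], [8]].
Insert 1: 1 bumps 2 from row 1; 2 bumps 5 from row 2; 5 bumps 8 from row 3; 8 starts row 4. P = [[1, 3, 4], [2, 6, 7], [5], [8]].

So P = [[1, 3, 4], [2, 6, 7], [5], [8]], Q = [[1, 2, 6], [3, 5, 7], [4], [8]].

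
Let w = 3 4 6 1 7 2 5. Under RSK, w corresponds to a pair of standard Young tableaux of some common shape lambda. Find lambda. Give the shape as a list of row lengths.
Row-insert each entry into an empty tableau.

After inserting 3: P = [[3]].
After inserting 4: P = [[3, 4]].
After inserting 6: P = [[3, 4, 6]].
After inserting 1: P = [[1, 4, 6], [3]].
After inserting 7: P = [[1, 4, 6, 7], [3]].
After inserting 2: P = [[1, 2, 6, 7], [3, 4]].
After inserting 5: P = [[1, 2, 5, 7], [3, 4, 6]].

The final insertion tableau P = [[1, 2, 5, 7], [3, 4, 6]] has shape [4, 3].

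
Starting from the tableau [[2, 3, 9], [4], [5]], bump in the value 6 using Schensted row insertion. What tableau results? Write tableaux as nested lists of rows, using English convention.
In row 1, 6 replaces 9 (the leftmost entry greater than 6); 9 is bumped to row 2. 9 is appended to row 2. The new tableau is [[2, 3, 6], [4, 9], [5]].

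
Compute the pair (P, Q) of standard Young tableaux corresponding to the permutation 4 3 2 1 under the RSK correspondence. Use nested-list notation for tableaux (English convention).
Insert each entry of the permutation into P by Schensted row insertion, recording in Q the position of each new cell.

Insert 4: appended to row 1. P = [[4]].
Insert 3: 3 bumps 4 from row 1; 4 starts row 2. P = [[3], [4]].
Insert 2: 2 bumps 3 from row 1; 3 bumps 4 from row 2; 4 starts row 3. P = [[2], [3], [4]].
Insert 1: 1 bumps 2 from row 1; 2 bumps 3 from row 2; 3 bumps 4 from row 3; 4 starts row 4. P = [[1], [2], [3], [4]].

So P = [[1], [2], [3], [4]], Q = [[1], [2], [3], [4]].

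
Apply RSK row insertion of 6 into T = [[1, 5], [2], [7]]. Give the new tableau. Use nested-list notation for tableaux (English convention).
6 is larger than every entry of row 1, so it is appended to row 1. The new tableau is [[1, 5, 6], [2], [7]].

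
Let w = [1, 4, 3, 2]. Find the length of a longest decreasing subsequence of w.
3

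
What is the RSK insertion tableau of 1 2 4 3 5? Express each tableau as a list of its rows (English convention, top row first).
P = [[1, 2, 3, 5], [4]]

Insert 1: appended to row 1. P = [[1]].
Insert 2: appended to row 1. P = [[1, 2]].
Insert 4: appended to row 1. P = [[1, 2, 4]].
Insert 3: 3 bumps 4 from row 1; 4 starts row 2. P = [[1, 2, 3], [4]].
Insert 5: appended to row 1. P = [[1, 2, 3, 5], [4]].

So P = [[1, 2, 3, 5], [4]].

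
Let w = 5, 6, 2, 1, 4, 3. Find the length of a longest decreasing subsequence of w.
3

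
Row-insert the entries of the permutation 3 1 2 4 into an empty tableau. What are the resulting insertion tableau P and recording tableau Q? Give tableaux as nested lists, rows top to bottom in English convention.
Insert each entry of the permutation into P by Schensted row insertion, recording in Q the position of each new cell.

Insert 3: appended to row 1. P = [[3]].
Insert 1: 1 bumps 3 from row 1; 3 starts row 2. P = [[1], [3]].
Insert 2: appended to row 1. P = [[1, 2], [3]].
Insert 4: appended to row 1. P = [[1, 2, 4], [3]].

So P = [[1, 2, 4], [3]], Q = [[1, 3, 4], [2]].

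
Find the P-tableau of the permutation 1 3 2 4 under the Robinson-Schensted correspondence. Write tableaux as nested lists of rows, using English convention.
Insert 1: appended to row 1. P = [[1]].
Insert 3: appended to row 1. P = [[1, 3]].
Insert 2: 2 bumps 3 from row 1; 3 starts row 2. P = [[1, 2], [3]].
Insert 4: appended to row 1. P = [[1, 2, 4], [3]].

So P = [[1, 2, 4], [3]].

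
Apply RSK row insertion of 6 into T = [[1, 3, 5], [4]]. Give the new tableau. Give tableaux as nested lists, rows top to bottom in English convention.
6 is larger than every entry of row 1, so it is appended to row 1. The new tableau is [[1, 3, 5, 6], [4]].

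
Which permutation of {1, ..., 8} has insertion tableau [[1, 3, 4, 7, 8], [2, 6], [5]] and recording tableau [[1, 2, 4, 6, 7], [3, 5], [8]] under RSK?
2 5 3 6 4 7 8 1

Reverse the RSK construction: for i from n down to 1, find the cell of Q containing i, remove the entry at that cell from P, and reverse-bump it up through P; the value ejected from row 1 is w(i).

Step i=8: Q has 8 at row 3, column 1; remove 5 from row 3 of P and reverse-bump: 5 enters row 2 and ejects 2; 2 enters row 1 and ejects 1. So w(8) = 1. P is now [[2, 3, 4, 7, 8], [5, 6]].
Step i=7: Q has 7 at row 1, column 5; remove that cell from P, ejecting 8. So w(7) = 8. P is now [[2, 3, 4, 7], [5, 6]].
Step i=6: Q has 6 at row 1, column 4; remove that cell from P, ejecting 7. So w(6) = 7. P is now [[2, 3, 4], [5, 6]].
Step i=5: Q has 5 at row 2, column 2; remove 6 from row 2 of P and reverse-bump: 6 enters row 1 and ejects 4. So w(5) = 4. P is now [[2, 3, 6], [5]].
Step i=4: Q has 4 at row 1, column 3; remove that cell from P, ejecting 6. So w(4) = 6. P is now [[2, 3], [5]].
Step i=3: Q has 3 at row 2, column 1; remove 5 from row 2 of P and reverse-bump: 5 enters row 1 and ejects 3. So w(3) = 3. P is now [[2, 5]].
Step i=2: Q has 2 at row 1, column 2; remove that cell from P, ejecting 5. So w(2) = 5. P is now [[2]].
Step i=1: Q has 1 at row 1, column 1; remove that cell from P, ejecting 2. So w(1) = 2. P is now [].

So w = 2 5 3 6 4 7 8 1.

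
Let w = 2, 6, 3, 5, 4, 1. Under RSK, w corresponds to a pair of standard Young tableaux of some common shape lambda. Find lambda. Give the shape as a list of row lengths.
[3, 1, 1, 1]

RSK row insertion gives P = [[1, 3, 4], [2], [5], [6]], which has shape [3, 1, 1, 1].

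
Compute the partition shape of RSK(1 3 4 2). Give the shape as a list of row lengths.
Row-insert each entry into an empty tableau.

After inserting 1: P = [[1]].
After inserting 3: P = [[1, 3]].
After inserting 4: P = [[1, 3, 4]].
After inserting 2: P = [[1, 2, 4], [3]].

The final insertion tableau P = [[1, 2, 4], [3]] has shape [3, 1].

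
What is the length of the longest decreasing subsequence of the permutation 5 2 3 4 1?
3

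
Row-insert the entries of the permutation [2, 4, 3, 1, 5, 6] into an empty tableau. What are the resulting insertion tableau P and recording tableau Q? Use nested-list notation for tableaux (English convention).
P = [[1, 3, 5, 6], [2], [4]], Q = [[1, 2, 5, 6], [3], [4]]

Insert each entry of the permutation into P by Schensted row insertion, recording in Q the position of each new cell.

Insert 2: appended to row 1. P = [[2]].
Insert 4: appended to row 1. P = [[2, 4]].
Insert 3: 3 bumps 4 from row 1; 4 starts row 2. P = [[2, 3], [4]].
Insert 1: 1 bumps 2 from row 1; 2 bumps 4 from row 2; 4 starts row 3. P = [[1, 3], [2], [4]].
Insert 5: appended to row 1. P = [[1, 3, 5], [2], [4]].
Insert 6: appended to row 1. P = [[1, 3, 5, 6], [2], [4]].

So P = [[1, 3, 5, 6], [2], [4]], Q = [[1, 2, 5, 6], [3], [4]].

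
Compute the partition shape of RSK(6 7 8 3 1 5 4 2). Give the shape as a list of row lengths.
[3, 2, 2, 1]

Row-insert each entry into an empty tableau.

After inserting 6: P = [[6]].
After inserting 7: P = [[6, 7]].
After inserting 8: P = [[6, 7, 8]].
After inserting 3: P = [[3, 7, 8], [6]].
After inserting 1: P = [[1, 7, 8], [3], [6]].
After inserting 5: P = [[1, 5, 8], [3, 7], [6]].
After inserting 4: P = [[1, 4, 8], [3, 5], [6, 7]].
After inserting 2: P = [[1, 2, 8], [3, 4], [5, 7], [6]].

The final insertion tableau P = [[1, 2, 8], [3, 4], [5, 7], [6]] has shape [3, 2, 2, 1].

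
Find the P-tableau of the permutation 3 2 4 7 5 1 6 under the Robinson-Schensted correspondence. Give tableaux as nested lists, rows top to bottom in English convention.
P = [[1, 4, 5, 6], [2, 7], [3]]

Insert 3: appended to row 1. P = [[3]].
Insert 2: 2 bumps 3 from row 1; 3 starts row 2. P = [[2], [3]].
Insert 4: appended to row 1. P = [[2, 4], [3]].
Insert 7: appended to row 1. P = [[2, 4, 7], [3]].
Insert 5: 5 bumps 7 from row 1; 7 appends to row 2. P = [[2, 4, 5], [3, 7]].
Insert 1: 1 bumps 2 from row 1; 2 bumps 3 from row 2; 3 starts row 3. P = [[1, 4, 5], [2, 7], [3]].
Insert 6: appended to row 1. P = [[1, 4, 5, 6], [2, 7], [3]].

So P = [[1, 4, 5, 6], [2, 7], [3]].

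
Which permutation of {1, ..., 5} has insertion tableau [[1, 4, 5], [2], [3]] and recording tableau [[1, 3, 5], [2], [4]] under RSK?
3 2 4 1 5

Reverse the RSK construction: for i from n down to 1, find the cell of Q containing i, remove the entry at that cell from P, and reverse-bump it up through P; the value ejected from row 1 is w(i).

Step i=5: Q has 5 at row 1, column 3; remove that cell from P, ejecting 5. So w(5) = 5. P is now [[1, 4], [2], [3]].
Step i=4: Q has 4 at row 3, column 1; remove 3 from row 3 of P and reverse-bump: 3 enters row 2 and ejects 2; 2 enters row 1 and ejects 1. So w(4) = 1. P is now [[2, 4], [3]].
Step i=3: Q has 3 at row 1, column 2; remove that cell from P, ejecting 4. So w(3) = 4. P is now [[2], [3]].
Step i=2: Q has 2 at row 2, column 1; remove 3 from row 2 of P and reverse-bump: 3 enters row 1 and ejects 2. So w(2) = 2. P is now [[3]].
Step i=1: Q has 1 at row 1, column 1; remove that cell from P, ejecting 3. So w(1) = 3. P is now [].

So w = 3 2 4 1 5.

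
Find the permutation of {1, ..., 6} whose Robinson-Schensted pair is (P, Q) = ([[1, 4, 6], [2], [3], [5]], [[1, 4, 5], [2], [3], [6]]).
Reverse RSK: for i = n, n-1, ..., 1, locate i in Q, remove the corresponding corner cell from P, and reverse-bump its entry up through P; the value ejected from row 1 is w(i).

So w = 5 3 2 4 6 1.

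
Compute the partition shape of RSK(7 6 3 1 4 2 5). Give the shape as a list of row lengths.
Row-insert each entry into an empty tableau.

After inserting 7: P = [[7]].
After inserting 6: P = [[6], [7]].
After inserting 3: P = [[3], [6], [7]].
After inserting 1: P = [[1], [3], [6], [7]].
After inserting 4: P = [[1, 4], [3], [6], [7]].
After inserting 2: P = [[1, 2], [3, 4], [6], [7]].
After inserting 5: P = [[1, 2, 5], [3, 4], [6], [7]].

The final insertion tableau P = [[1, 2, 5], [3, 4], [6], [7]] has shape [3, 2, 1, 1].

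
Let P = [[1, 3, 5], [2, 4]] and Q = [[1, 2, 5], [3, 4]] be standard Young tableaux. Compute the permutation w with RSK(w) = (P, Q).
2 4 1 3 5

Reverse the RSK construction: for i from n down to 1, find the cell of Q containing i, remove the entry at that cell from P, and reverse-bump it up through P; the value ejected from row 1 is w(i).

Step i=5: Q has 5 at row 1, column 3; remove that cell from P, ejecting 5. So w(5) = 5. P is now [[1, 3], [2, 4]].
Step i=4: Q has 4 at row 2, column 2; remove 4 from row 2 of P and reverse-bump: 4 enters row 1 and ejects 3. So w(4) = 3. P is now [[1, 4], [2]].
Step i=3: Q has 3 at row 2, column 1; remove 2 from row 2 of P and reverse-bump: 2 enters row 1 and ejects 1. So w(3) = 1. P is now [[2, 4]].
Step i=2: Q has 2 at row 1, column 2; remove that cell from P, ejecting 4. So w(2) = 4. P is now [[2]].
Step i=1: Q has 1 at row 1, column 1; remove that cell from P, ejecting 2. So w(1) = 2. P is now [].

So w = 2 4 1 3 5.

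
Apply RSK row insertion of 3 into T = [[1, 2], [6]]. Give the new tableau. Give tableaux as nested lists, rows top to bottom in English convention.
[[1, 2, 3], [6]]

3 is larger than every entry of row 1, so it is appended to row 1. The new tableau is [[1, 2, 3], [6]].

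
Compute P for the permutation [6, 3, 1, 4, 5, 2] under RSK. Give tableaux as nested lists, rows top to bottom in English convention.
P = [[1, 2, 5], [3, 4], [6]]

Insert 6: appended to row 1. P = [[6]].
Insert 3: 3 bumps 6 from row 1; 6 starts row 2. P = [[3], [6]].
Insert 1: 1 bumps 3 from row 1; 3 bumps 6 from row 2; 6 starts row 3. P = [[1], [3], [6]].
Insert 4: appended to row 1. P = [[1, 4], [3], [6]].
Insert 5: appended to row 1. P = [[1, 4, 5], [3], [6]].
Insert 2: 2 bumps 4 from row 1; 4 appends to row 2. P = [[1, 2, 5], [3, 4], [6]].

So P = [[1, 2, 5], [3, 4], [6]].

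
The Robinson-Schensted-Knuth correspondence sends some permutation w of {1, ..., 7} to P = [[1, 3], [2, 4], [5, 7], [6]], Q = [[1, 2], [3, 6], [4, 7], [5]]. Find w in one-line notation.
6 7 5 2 1 4 3

Reverse the RSK construction: for i from n down to 1, find the cell of Q containing i, remove the entry at that cell from P, and reverse-bump it up through P; the value ejected from row 1 is w(i).

Step i=7: Q has 7 at row 3, column 2; remove 7 from row 3 of P and reverse-bump: 7 enters row 2 and ejects 4; 4 enters row 1 and ejects 3. So w(7) = 3. P is now [[1, 4], [2, 7], [5], [6]].
Step i=6: Q has 6 at row 2, column 2; remove 7 from row 2 of P and reverse-bump: 7 enters row 1 and ejects 4. So w(6) = 4. P is now [[1, 7], [2], [5], [6]].
Step i=5: Q has 5 at row 4, column 1; remove 6 from row 4 of P and reverse-bump: 6 enters row 3 and ejects 5; 5 enters row 2 and ejects 2; 2 enters row 1 and ejects 1. So w(5) = 1. P is now [[2, 7], [5], [6]].
Step i=4: Q has 4 at row 3, column 1; remove 6 from row 3 of P and reverse-bump: 6 enters row 2 and ejects 5; 5 enters row 1 and ejects 2. So w(4) = 2. P is now [[5, 7], [6]].
Step i=3: Q has 3 at row 2, column 1; remove 6 from row 2 of P and reverse-bump: 6 enters row 1 and ejects 5. So w(3) = 5. P is now [[6, 7]].
Step i=2: Q has 2 at row 1, column 2; remove that cell from P, ejecting 7. So w(2) = 7. P is now [[6]].
Step i=1: Q has 1 at row 1, column 1; remove that cell from P, ejecting 6. So w(1) = 6. P is now [].

So w = 6 7 5 2 1 4 3.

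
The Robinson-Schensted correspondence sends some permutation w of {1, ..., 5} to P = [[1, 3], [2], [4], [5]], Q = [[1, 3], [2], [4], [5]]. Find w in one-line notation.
5 2 4 3 1

Reverse the RSK construction: for i from n down to 1, find the cell of Q containing i, remove the entry at that cell from P, and reverse-bump it up through P; the value ejected from row 1 is w(i).

Step i=5: Q has 5 at row 4, column 1; remove 5 from row 4 of P and reverse-bump: 5 enters row 3 and ejects 4; 4 enters row 2 and ejects 2; 2 enters row 1 and ejects 1. So w(5) = 1. P is now [[2, 3], [4], [5]].
Step i=4: Q has 4 at row 3, column 1; remove 5 from row 3 of P and reverse-bump: 5 enters row 2 and ejects 4; 4 enters row 1 and ejects 3. So w(4) = 3. P is now [[2, 4], [5]].
Step i=3: Q has 3 at row 1, column 2; remove that cell from P, ejecting 4. So w(3) = 4. P is now [[2], [5]].
Step i=2: Q has 2 at row 2, column 1; remove 5 from row 2 of P and reverse-bump: 5 enters row 1 and ejects 2. So w(2) = 2. P is now [[5]].
Step i=1: Q has 1 at row 1, column 1; remove that cell from P, ejecting 5. So w(1) = 5. P is now [].

So w = 5 2 4 3 1.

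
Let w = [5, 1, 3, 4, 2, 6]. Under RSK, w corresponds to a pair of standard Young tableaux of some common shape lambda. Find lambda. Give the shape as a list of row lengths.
Row-insert each entry into an empty tableau.

After inserting 5: P = [[5]].
After inserting 1: P = [[1], [5]].
After inserting 3: P = [[1, 3], [5]].
After inserting 4: P = [[1, 3, 4], [5]].
After inserting 2: P = [[1, 2, 4], [3], [5]].
After inserting 6: P = [[1, 2, 4, 6], [3], [5]].

The final insertion tableau P = [[1, 2, 4, 6], [3], [5]] has shape [4, 1, 1].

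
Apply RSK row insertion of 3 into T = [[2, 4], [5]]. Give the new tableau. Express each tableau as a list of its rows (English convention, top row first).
In row 1, 3 replaces 4 (the leftmost entry greater than 3); 4 is bumped to row 2. In row 2, 4 replaces 5 (the leftmost entry greater than 4); 5 is bumped to row 3. 5 starts a new row 3. The new tableau is [[2, 3], [4], [5]].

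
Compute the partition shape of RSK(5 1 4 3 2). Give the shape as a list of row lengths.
[2, 1, 1, 1]

Row-insert each entry into an empty tableau.

After inserting 5: P = [[5]].
After inserting 1: P = [[1], [5]].
After inserting 4: P = [[1, 4], [5]].
After inserting 3: P = [[1, 3], [4], [5]].
After inserting 2: P = [[1, 2], [3], [4], [5]].

The final insertion tableau P = [[1, 2], [3], [4], [5]] has shape [2, 1, 1, 1].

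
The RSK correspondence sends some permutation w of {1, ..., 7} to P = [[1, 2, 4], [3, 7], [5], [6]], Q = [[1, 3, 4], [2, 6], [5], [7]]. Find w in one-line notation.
Reverse the RSK construction: for i from n down to 1, find the cell of Q containing i, remove the entry at that cell from P, and reverse-bump it up through P; the value ejected from row 1 is w(i).

Step i=7: Q has 7 at row 4, column 1; remove 6 from row 4 of P and reverse-bump: 6 enters row 3 and ejects 5; 5 enters row 2 and ejects 3; 3 enters row 1 and ejects 2. So w(7) = 2. P is now [[1, 3, 4], [5, 7], [6]].
Step i=6: Q has 6 at row 2, column 2; remove 7 from row 2 of P and reverse-bump: 7 enters row 1 and ejects 4. So w(6) = 4. P is now [[1, 3, 7], [5], [6]].
Step i=5: Q has 5 at row 3, column 1; remove 6 from row 3 of P and reverse-bump: 6 enters row 2 and ejects 5; 5 enters row 1 and ejects 3. So w(5) = 3. P is now [[1, 5, 7], [6]].
Step i=4: Q has 4 at row 1, column 3; remove that cell from P, ejecting 7. So w(4) = 7. P is now [[1, 5], [6]].
Step i=3: Q has 3 at row 1, column 2; remove that cell from P, ejecting 5. So w(3) = 5. P is now [[1], [6]].
Step i=2: Q has 2 at row 2, column 1; remove 6 from row 2 of P and reverse-bump: 6 enters row 1 and ejects 1. So w(2) = 1. P is now [[6]].
Step i=1: Q has 1 at row 1, column 1; remove that cell from P, ejecting 6. So w(1) = 6. P is now [].

So w = 6 1 5 7 3 4 2.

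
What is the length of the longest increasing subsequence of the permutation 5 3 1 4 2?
2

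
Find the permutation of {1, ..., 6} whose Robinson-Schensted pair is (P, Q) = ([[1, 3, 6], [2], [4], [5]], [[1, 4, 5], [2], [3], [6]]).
5 4 2 3 6 1

Reverse the RSK construction: for i from n down to 1, find the cell of Q containing i, remove the entry at that cell from P, and reverse-bump it up through P; the value ejected from row 1 is w(i).

Step i=6: Q has 6 at row 4, column 1; remove 5 from row 4 of P and reverse-bump: 5 enters row 3 and ejects 4; 4 enters row 2 and ejects 2; 2 enters row 1 and ejects 1. So w(6) = 1. P is now [[2, 3, 6], [4], [5]].
Step i=5: Q has 5 at row 1, column 3; remove that cell from P, ejecting 6. So w(5) = 6. P is now [[2, 3], [4], [5]].
Step i=4: Q has 4 at row 1, column 2; remove that cell from P, ejecting 3. So w(4) = 3. P is now [[2], [4], [5]].
Step i=3: Q has 3 at row 3, column 1; remove 5 from row 3 of P and reverse-bump: 5 enters row 2 and ejects 4; 4 enters row 1 and ejects 2. So w(3) = 2. P is now [[4], [5]].
Step i=2: Q has 2 at row 2, column 1; remove 5 from row 2 of P and reverse-bump: 5 enters row 1 and ejects 4. So w(2) = 4. P is now [[5]].
Step i=1: Q has 1 at row 1, column 1; remove that cell from P, ejecting 5. So w(1) = 5. P is now [].

So w = 5 4 2 3 6 1.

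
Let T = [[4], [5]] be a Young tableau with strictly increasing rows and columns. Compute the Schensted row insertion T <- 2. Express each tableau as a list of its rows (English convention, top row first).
In row 1, 2 replaces 4 (the leftmost entry greater than 2); 4 is bumped to row 2. In row 2, 4 replaces 5 (the leftmost entry greater than 4); 5 is bumped to row 3. 5 starts a new row 3. The new tableau is [[2], [4], [5]].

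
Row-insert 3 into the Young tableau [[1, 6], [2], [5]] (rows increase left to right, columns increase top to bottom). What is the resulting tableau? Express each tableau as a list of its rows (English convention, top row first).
In row 1, 3 replaces 6 (the leftmost entry greater than 3); 6 is bumped to row 2. 6 is appended to row 2. The new tableau is [[1, 3], [2, 6], [5]].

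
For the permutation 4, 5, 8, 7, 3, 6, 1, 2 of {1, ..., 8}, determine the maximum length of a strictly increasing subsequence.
3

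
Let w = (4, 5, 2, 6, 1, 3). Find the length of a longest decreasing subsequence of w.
3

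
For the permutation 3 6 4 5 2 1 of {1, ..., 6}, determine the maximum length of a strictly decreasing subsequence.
4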